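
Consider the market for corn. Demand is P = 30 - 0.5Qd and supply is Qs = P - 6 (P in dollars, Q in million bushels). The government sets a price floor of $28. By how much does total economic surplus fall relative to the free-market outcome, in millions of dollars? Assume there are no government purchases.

108

Rearranging demand gives Qd = 60 - 2P. In a free market, 60 - 2P = P - 6 gives the equilibrium P* = 22, Q* = 16.
The floor of 28 is above the equilibrium price 22, so it binds.
At P = 28: Qd = 60 - 2·28 = 4 and Qs = 28 - 6 = 22.
Quantity traded falls to 4. At Q = 4 the demand price is (60 - 4)/2 = 28 and the supply price is 6 + 4 = 10.
Deadweight loss = ½ · (28 - 10) · (16 - 4) = ½ · 18 · 12 = 108.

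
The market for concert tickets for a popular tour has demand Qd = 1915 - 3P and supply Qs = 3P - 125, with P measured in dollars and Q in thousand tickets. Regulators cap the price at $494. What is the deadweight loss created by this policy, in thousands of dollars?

0

Setting quantity demanded equal to quantity supplied, 1915 - 3P = 3P - 125, gives P* = 340 and Q* = 895.
Since 494 is above P* = 340, the ceiling does not bind and the free-market outcome prevails.
Since the control does not bind, no trades are prevented and deadweight loss is zero.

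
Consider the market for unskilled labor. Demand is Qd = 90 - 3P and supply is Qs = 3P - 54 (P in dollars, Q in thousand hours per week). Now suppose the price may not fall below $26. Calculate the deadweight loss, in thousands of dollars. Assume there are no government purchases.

12

Setting quantity demanded equal to quantity supplied, 90 - 3P = 3P - 54, gives P* = 24 and Q* = 18.
The floor of 26 is above the equilibrium price 24, so it binds.
At P = 26: Qd = 90 - 3·26 = 12 and Qs = 3·26 - 54 = 24.
Quantity traded falls to 12. At Q = 12 the demand price is (90 - 12)/3 = 26 and the supply price is (54 + 12)/3 = 22.
Deadweight loss = ½ · (26 - 22) · (18 - 12) = ½ · 4 · 6 = 12.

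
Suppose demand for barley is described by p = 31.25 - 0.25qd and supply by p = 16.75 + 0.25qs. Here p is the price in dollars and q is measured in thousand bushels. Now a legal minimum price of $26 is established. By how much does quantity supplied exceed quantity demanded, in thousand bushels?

16

Rearranging demand gives qd = 125 - 4p; rearranging supply gives qs = 4p - 67. Setting quantity demanded equal to quantity supplied, 125 - 4p = 4p - 67, gives p* = 24 and q* = 29.
Because the floor (26) lies above the market-clearing price, it is binding.
At p = 26: qd = 125 - 4·26 = 21 and qs = 4·26 - 67 = 37.
Surplus = qs - qd = 37 - 21 = 16.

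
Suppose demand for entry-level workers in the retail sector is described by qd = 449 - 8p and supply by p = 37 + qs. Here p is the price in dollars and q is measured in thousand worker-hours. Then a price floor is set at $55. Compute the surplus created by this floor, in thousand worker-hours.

Rearranging supply gives qs = p - 37. Without the control the market clears where 449 - 8p = p - 37, i.e. p* = 54 and q* = 17.
The floor of 55 is above the equilibrium price 54, so it binds.
At p = 55: qd = 449 - 8·55 = 9 and qs = 55 - 37 = 18.
Surplus = qs - qd = 18 - 9 = 9.

9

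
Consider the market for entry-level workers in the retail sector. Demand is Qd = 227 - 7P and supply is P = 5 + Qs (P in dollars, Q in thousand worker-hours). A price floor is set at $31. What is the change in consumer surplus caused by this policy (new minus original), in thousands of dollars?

-34

Rearranging supply gives Qs = P - 5. Without the control the market clears where 227 - 7P = P - 5, i.e. P* = 29 and Q* = 24.
The floor of 31 is above the equilibrium price 29, so it binds.
At P = 31: Qd = 227 - 7·31 = 10 and Qs = 31 - 5 = 26.
Consumer surplus without the control is ½ · (227/7 - 29) · 24 = 288/7.
With the floor, consumers buy 10 units at 31, so CS = ½ · (227/7 - 31) · 10 = 50/7.
Change in consumer surplus = 50/7 - 288/7 = -34.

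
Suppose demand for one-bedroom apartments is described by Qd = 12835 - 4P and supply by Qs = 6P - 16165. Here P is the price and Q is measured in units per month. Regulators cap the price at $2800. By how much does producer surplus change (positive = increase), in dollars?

-93500

Without the control the market clears where 12835 - 4P = 6P - 16165, i.e. P* = 2900 and Q* = 1235.
Because the ceiling (2800) lies below the market-clearing price, it is binding.
At P = 2800: Qd = 12835 - 4·2800 = 1635 and Qs = 6·2800 - 16165 = 635.
Producer surplus without the control is ½ · (2900 - 16165/6) · 1235 = 1525225/12.
With the ceiling, producers sell 635 units at 2800, so PS = ½ · (2800 - 16165/6) · 635 = 403225/12.
Change in producer surplus = 403225/12 - 1525225/12 = -93500.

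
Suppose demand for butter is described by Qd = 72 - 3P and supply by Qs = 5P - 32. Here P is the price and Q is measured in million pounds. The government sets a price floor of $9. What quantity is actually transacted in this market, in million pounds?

33

Equilibrium: 72 - 3P = 5P - 32, so 104 = 8P and P* = 13, Q* = 33.
Since 9 is below P* = 13, the floor does not bind and the free-market outcome prevails.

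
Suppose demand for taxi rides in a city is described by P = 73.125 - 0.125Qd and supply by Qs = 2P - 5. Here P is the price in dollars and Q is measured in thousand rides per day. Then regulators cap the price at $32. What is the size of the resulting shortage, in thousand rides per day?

Rearranging demand gives Qd = 585 - 8P. Setting quantity demanded equal to quantity supplied, 585 - 8P = 2P - 5, gives P* = 59 and Q* = 113.
The ceiling of 32 is below the equilibrium price 59, so it binds.
At P = 32: Qd = 585 - 8·32 = 329 and Qs = 2·32 - 5 = 59.
Shortage = Qd - Qs = 329 - 59 = 270.

270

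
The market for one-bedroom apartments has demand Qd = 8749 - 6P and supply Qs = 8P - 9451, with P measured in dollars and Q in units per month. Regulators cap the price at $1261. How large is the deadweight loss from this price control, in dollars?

14196

Setting quantity demanded equal to quantity supplied, 8749 - 6P = 8P - 9451, gives P* = 1300 and Q* = 949.
Because the ceiling (1261) lies below the market-clearing price, it is binding.
At P = 1261: Qd = 8749 - 6·1261 = 1183 and Qs = 8·1261 - 9451 = 637.
Quantity traded falls to 637. At Q = 637 the demand price is (8749 - 637)/6 = 1352 and the supply price is (9451 + 637)/8 = 1261.
Deadweight loss = ½ · (1352 - 1261) · (949 - 637) = ½ · 91 · 312 = 14196.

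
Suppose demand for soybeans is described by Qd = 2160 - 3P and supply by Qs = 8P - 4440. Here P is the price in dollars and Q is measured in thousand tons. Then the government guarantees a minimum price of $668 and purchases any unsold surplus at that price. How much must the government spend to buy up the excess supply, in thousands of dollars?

499664

Setting quantity demanded equal to quantity supplied, 2160 - 3P = 8P - 4440, gives P* = 600 and Q* = 360.
Because the floor (668) lies above the market-clearing price, it is binding.
At P = 668: Qd = 2160 - 3·668 = 156 and Qs = 8·668 - 4440 = 904.
Surplus = Qs - Qd = 748.
Government expenditure = surplus × support price = 748 × 668 = 499664.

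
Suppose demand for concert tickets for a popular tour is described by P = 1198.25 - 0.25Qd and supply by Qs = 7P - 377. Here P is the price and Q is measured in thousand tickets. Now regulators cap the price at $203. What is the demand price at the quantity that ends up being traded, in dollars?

937.25

Rearranging demand gives Qd = 4793 - 4P. Without the control the market clears where 4793 - 4P = 7P - 377, i.e. P* = 470 and Q* = 2913.
The ceiling of 203 is below the equilibrium price 470, so it binds.
At P = 203: Qd = 4793 - 4·203 = 3981 and Qs = 7·203 - 377 = 1044.
Only 1044 units reach the market. On the demand curve, the marginal buyer's willingness to pay at Q = 1044 is (4793 - 1044)/4 = 937.25.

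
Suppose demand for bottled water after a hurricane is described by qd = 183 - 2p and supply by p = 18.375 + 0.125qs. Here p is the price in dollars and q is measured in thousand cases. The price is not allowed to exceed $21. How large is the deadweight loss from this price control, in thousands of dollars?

Rearranging supply gives qs = 8p - 147. In a free market, 183 - 2p = 8p - 147 gives the equilibrium p* = 33, q* = 117.
The ceiling of 21 is below the equilibrium price 33, so it binds.
At p = 21: qd = 183 - 2·21 = 141 and qs = 8·21 - 147 = 21.
Quantity traded falls to 21. At q = 21 the demand price is (183 - 21)/2 = 81 and the supply price is (147 + 21)/8 = 21.
Deadweight loss = ½ · (81 - 21) · (117 - 21) = ½ · 60 · 96 = 2880.

2880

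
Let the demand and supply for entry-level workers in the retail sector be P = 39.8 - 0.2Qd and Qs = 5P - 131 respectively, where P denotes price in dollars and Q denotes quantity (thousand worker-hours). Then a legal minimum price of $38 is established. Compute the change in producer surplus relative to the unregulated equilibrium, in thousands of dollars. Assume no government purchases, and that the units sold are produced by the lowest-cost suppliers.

-17.5

Rearranging demand gives Qd = 199 - 5P. Setting quantity demanded equal to quantity supplied, 199 - 5P = 5P - 131, gives P* = 33 and Q* = 34.
Since 38 > 33, the floor is binding.
At P = 38: Qd = 199 - 5·38 = 9 and Qs = 5·38 - 131 = 59.
Producer surplus without the control is ½ · (33 - 26.2) · 34 = 115.6.
With the floor, 9 units are sold at 38. The supply price at Q = 9 is 28, so PS = ½ · [(38 - 26.2) + (38 - 28)] · 9 = 98.1.
Change in producer surplus = 98.1 - 115.6 = -17.5.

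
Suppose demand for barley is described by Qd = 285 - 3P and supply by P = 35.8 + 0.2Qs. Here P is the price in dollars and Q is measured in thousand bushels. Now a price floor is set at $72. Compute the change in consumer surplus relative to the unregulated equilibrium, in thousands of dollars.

Rearranging supply gives Qs = 5P - 179. Without the control the market clears where 285 - 3P = 5P - 179, i.e. P* = 58 and Q* = 111.
The floor of 72 is above the equilibrium price 58, so it binds.
At P = 72: Qd = 285 - 3·72 = 69 and Qs = 5·72 - 179 = 181.
Consumer surplus without the control is ½ · (95 - 58) · 111 = 2053.5.
With the floor, consumers buy 69 units at 72, so CS = ½ · (95 - 72) · 69 = 793.5.
Change in consumer surplus = 793.5 - 2053.5 = -1260.

-1260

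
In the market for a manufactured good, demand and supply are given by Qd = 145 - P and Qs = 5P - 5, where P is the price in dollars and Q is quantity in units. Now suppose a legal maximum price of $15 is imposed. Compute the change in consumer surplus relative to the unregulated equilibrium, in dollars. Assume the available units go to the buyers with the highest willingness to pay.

Equilibrium: 145 - P = 5P - 5, so 150 = 6P and P* = 25, Q* = 120.
Because the ceiling (15) lies below the market-clearing price, it is binding.
At P = 15: Qd = 145 - 15 = 130 and Qs = 5·15 - 5 = 70.
Consumer surplus without the control is ½ · (145 - 25) · 120 = 7200.
With the ceiling, 70 units are sold at 15 (assume they go to the highest-value buyers). The demand price at Q = 70 is 75, so CS = ½ · [(145 - 15) + (75 - 15)] · 70 = 6650.
Change in consumer surplus = 6650 - 7200 = -550.

-550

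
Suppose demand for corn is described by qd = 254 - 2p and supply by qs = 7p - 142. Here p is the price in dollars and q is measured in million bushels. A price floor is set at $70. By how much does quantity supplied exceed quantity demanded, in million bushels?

234

In a free market, 254 - 2p = 7p - 142 gives the equilibrium p* = 44, q* = 166.
The floor of 70 is above the equilibrium price 44, so it binds.
At p = 70: qd = 254 - 2·70 = 114 and qs = 7·70 - 142 = 348.
Surplus = qs - qd = 348 - 114 = 234.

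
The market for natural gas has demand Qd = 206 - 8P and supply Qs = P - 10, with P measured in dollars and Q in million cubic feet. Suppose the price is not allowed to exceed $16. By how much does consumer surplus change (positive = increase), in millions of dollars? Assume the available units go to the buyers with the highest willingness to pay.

In a free market, 206 - 8P = P - 10 gives the equilibrium P* = 24, Q* = 14.
Since 16 < 24, the ceiling is binding.
At P = 16: Qd = 206 - 8·16 = 78 and Qs = 16 - 10 = 6.
Consumer surplus without the control is ½ · (25.75 - 24) · 14 = 12.25.
With the ceiling, 6 units are sold at 16 (assume they go to the highest-value buyers). The demand price at Q = 6 is 25, so CS = ½ · [(25.75 - 16) + (25 - 16)] · 6 = 56.25.
Change in consumer surplus = 56.25 - 12.25 = 44.

44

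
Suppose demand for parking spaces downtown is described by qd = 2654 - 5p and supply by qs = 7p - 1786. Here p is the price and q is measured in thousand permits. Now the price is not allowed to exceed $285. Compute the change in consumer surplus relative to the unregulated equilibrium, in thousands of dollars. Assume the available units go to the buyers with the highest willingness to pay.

In a free market, 2654 - 5p = 7p - 1786 gives the equilibrium p* = 370, q* = 804.
Because the ceiling (285) lies below the market-clearing price, it is binding.
At p = 285: qd = 2654 - 5·285 = 1229 and qs = 7·285 - 1786 = 209.
Consumer surplus without the control is ½ · (530.8 - 370) · 804 = 64641.6.
With the ceiling, 209 units are sold at 285 (assume they go to the highest-value buyers). The demand price at q = 209 is 489, so CS = ½ · [(530.8 - 285) + (489 - 285)] · 209 = 47004.1.
Change in consumer surplus = 47004.1 - 64641.6 = -17637.5.

-17637.5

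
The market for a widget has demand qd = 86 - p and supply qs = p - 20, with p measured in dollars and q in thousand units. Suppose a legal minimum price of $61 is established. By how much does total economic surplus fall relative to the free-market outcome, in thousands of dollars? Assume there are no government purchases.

64

Equilibrium: 86 - p = p - 20, so 106 = 2p and p* = 53, q* = 33.
Since 61 > 53, the floor is binding.
At p = 61: qd = 86 - 61 = 25 and qs = 61 - 20 = 41.
Quantity traded falls to 25. At q = 25 the demand price is 86 - 25 = 61 and the supply price is 20 + 25 = 45.
Deadweight loss = ½ · (61 - 45) · (33 - 25) = ½ · 16 · 8 = 64.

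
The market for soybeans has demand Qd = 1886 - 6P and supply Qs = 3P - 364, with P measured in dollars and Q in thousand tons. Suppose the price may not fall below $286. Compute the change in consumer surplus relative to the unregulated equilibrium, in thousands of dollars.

Without the control the market clears where 1886 - 6P = 3P - 364, i.e. P* = 250 and Q* = 386.
Because the floor (286) lies above the market-clearing price, it is binding.
At P = 286: Qd = 1886 - 6·286 = 170 and Qs = 3·286 - 364 = 494.
Consumer surplus without the control is ½ · (943/3 - 250) · 386 = 37249/3.
With the floor, consumers buy 170 units at 286, so CS = ½ · (943/3 - 286) · 170 = 7225/3.
Change in consumer surplus = 7225/3 - 37249/3 = -10008.

-10008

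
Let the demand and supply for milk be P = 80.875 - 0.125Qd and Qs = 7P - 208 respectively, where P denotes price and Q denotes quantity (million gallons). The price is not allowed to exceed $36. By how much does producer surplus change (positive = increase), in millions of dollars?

Rearranging demand gives Qd = 647 - 8P. Without the control the market clears where 647 - 8P = 7P - 208, i.e. P* = 57 and Q* = 191.
Since 36 < 57, the ceiling is binding.
At P = 36: Qd = 647 - 8·36 = 359 and Qs = 7·36 - 208 = 44.
Producer surplus without the control is ½ · (57 - 208/7) · 191 = 36481/14.
With the ceiling, producers sell 44 units at 36, so PS = ½ · (36 - 208/7) · 44 = 968/7.
Change in producer surplus = 968/7 - 36481/14 = -2467.5.

-2467.5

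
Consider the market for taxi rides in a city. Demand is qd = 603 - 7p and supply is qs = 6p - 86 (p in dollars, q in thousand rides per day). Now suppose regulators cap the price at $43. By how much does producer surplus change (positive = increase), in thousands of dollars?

-2020

In a free market, 603 - 7p = 6p - 86 gives the equilibrium p* = 53, q* = 232.
Since 43 < 53, the ceiling is binding.
At p = 43: qd = 603 - 7·43 = 302 and qs = 6·43 - 86 = 172.
Producer surplus without the control is ½ · (53 - 43/3) · 232 = 13456/3.
With the ceiling, producers sell 172 units at 43, so PS = ½ · (43 - 43/3) · 172 = 7396/3.
Change in producer surplus = 7396/3 - 13456/3 = -2020.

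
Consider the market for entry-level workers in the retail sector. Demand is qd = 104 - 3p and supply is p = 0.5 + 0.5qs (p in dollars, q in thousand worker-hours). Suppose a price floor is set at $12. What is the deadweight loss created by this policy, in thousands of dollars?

0

Rearranging supply gives qs = 2p - 1. In a free market, 104 - 3p = 2p - 1 gives the equilibrium p* = 21, q* = 41.
Since 12 is below p* = 21, the floor does not bind and the free-market outcome prevails.
Since the control does not bind, no trades are prevented and deadweight loss is zero.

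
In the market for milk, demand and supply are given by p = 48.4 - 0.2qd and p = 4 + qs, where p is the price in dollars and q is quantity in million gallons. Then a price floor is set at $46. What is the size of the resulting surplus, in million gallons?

Rearranging demand gives qd = 242 - 5p; rearranging supply gives qs = p - 4. In a free market, 242 - 5p = p - 4 gives the equilibrium p* = 41, q* = 37.
Since 46 > 41, the floor is binding.
At p = 46: qd = 242 - 5·46 = 12 and qs = 46 - 4 = 42.
Surplus = qs - qd = 42 - 12 = 30.

30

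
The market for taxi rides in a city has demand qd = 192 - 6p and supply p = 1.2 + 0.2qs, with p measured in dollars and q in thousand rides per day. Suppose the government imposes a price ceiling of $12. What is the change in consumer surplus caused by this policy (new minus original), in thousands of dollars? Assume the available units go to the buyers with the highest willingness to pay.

Rearranging supply gives qs = 5p - 6. Setting quantity demanded equal to quantity supplied, 192 - 6p = 5p - 6, gives p* = 18 and q* = 84.
Because the ceiling (12) lies below the market-clearing price, it is binding.
At p = 12: qd = 192 - 6·12 = 120 and qs = 5·12 - 6 = 54.
Consumer surplus without the control is ½ · (32 - 18) · 84 = 588.
With the ceiling, 54 units are sold at 12 (assume they go to the highest-value buyers). The demand price at q = 54 is 23, so CS = ½ · [(32 - 12) + (23 - 12)] · 54 = 837.
Change in consumer surplus = 837 - 588 = 249.

249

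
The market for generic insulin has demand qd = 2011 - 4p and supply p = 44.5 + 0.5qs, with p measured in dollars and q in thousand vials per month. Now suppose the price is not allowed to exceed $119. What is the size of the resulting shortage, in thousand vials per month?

1386

Rearranging supply gives qs = 2p - 89. Without the control the market clears where 2011 - 4p = 2p - 89, i.e. p* = 350 and q* = 611.
Because the ceiling (119) lies below the market-clearing price, it is binding.
At p = 119: qd = 2011 - 4·119 = 1535 and qs = 2·119 - 89 = 149.
Shortage = qd - qs = 1535 - 149 = 1386.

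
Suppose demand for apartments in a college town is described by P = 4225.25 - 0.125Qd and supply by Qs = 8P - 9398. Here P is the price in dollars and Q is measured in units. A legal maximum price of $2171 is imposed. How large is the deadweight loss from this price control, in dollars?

2238728

Rearranging demand gives Qd = 33802 - 8P. Setting quantity demanded equal to quantity supplied, 33802 - 8P = 8P - 9398, gives P* = 2700 and Q* = 12202.
Since 2171 < 2700, the ceiling is binding.
At P = 2171: Qd = 33802 - 8·2171 = 16434 and Qs = 8·2171 - 9398 = 7970.
Quantity traded falls to 7970. At Q = 7970 the demand price is (33802 - 7970)/8 = 3229 and the supply price is (9398 + 7970)/8 = 2171.
Deadweight loss = ½ · (3229 - 2171) · (12202 - 7970) = ½ · 1058 · 4232 = 2238728.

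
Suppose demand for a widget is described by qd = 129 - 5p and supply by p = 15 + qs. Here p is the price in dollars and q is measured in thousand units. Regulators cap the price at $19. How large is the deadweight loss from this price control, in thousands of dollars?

Rearranging supply gives qs = p - 15. Setting quantity demanded equal to quantity supplied, 129 - 5p = p - 15, gives p* = 24 and q* = 9.
Since 19 < 24, the ceiling is binding.
At p = 19: qd = 129 - 5·19 = 34 and qs = 19 - 15 = 4.
Quantity traded falls to 4. At q = 4 the demand price is (129 - 4)/5 = 25 and the supply price is 15 + 4 = 19.
Deadweight loss = ½ · (25 - 19) · (9 - 4) = ½ · 6 · 5 = 15.

15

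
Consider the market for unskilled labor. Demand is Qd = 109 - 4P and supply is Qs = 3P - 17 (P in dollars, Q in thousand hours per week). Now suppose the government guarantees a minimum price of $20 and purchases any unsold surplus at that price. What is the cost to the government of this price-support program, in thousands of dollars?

280

In a free market, 109 - 4P = 3P - 17 gives the equilibrium P* = 18, Q* = 37.
Since 20 > 18, the floor is binding.
At P = 20: Qd = 109 - 4·20 = 29 and Qs = 3·20 - 17 = 43.
Surplus = Qs - Qd = 14.
Government expenditure = surplus × support price = 14 × 20 = 280.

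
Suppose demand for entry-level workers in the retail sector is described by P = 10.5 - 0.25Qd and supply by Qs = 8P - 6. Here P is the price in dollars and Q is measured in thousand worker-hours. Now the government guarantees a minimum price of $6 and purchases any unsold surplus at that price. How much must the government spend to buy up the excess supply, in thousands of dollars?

Rearranging demand gives Qd = 42 - 4P. Equilibrium: 42 - 4P = 8P - 6, so 48 = 12P and P* = 4, Q* = 26.
Since 6 > 4, the floor is binding.
At P = 6: Qd = 42 - 4·6 = 18 and Qs = 8·6 - 6 = 42.
Surplus = Qs - Qd = 24.
Government expenditure = surplus × support price = 24 × 6 = 144.

144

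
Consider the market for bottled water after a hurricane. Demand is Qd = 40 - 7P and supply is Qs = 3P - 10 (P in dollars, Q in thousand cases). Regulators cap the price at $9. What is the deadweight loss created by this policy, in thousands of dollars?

Setting quantity demanded equal to quantity supplied, 40 - 7P = 3P - 10, gives P* = 5 and Q* = 5.
The ceiling of 9 is above the equilibrium price 5, so it is not binding; the market clears at P* = 5, Q* = 5.
Since the control does not bind, no trades are prevented and deadweight loss is zero.

0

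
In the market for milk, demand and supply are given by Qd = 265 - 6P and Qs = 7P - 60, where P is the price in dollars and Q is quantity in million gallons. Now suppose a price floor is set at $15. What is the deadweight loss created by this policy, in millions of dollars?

0

Without the control the market clears where 265 - 6P = 7P - 60, i.e. P* = 25 and Q* = 115.
The floor of 15 is below the equilibrium price 25, so it is not binding; the market clears at P* = 25, Q* = 115.
Since the control does not bind, no trades are prevented and deadweight loss is zero.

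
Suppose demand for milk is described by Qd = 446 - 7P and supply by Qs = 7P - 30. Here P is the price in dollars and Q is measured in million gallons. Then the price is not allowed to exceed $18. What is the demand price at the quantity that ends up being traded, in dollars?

50

Equilibrium: 446 - 7P = 7P - 30, so 476 = 14P and P* = 34, Q* = 208.
Because the ceiling (18) lies below the market-clearing price, it is binding.
At P = 18: Qd = 446 - 7·18 = 320 and Qs = 7·18 - 30 = 96.
Only 96 units reach the market. On the demand curve, the marginal buyer's willingness to pay at Q = 96 is (446 - 96)/7 = 50.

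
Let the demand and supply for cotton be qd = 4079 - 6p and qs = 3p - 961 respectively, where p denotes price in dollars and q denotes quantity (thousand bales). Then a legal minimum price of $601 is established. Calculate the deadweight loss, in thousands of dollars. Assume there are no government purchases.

15129

Equilibrium: 4079 - 6p = 3p - 961, so 5040 = 9p and p* = 560, q* = 719.
Since 601 > 560, the floor is binding.
At p = 601: qd = 4079 - 6·601 = 473 and qs = 3·601 - 961 = 842.
Quantity traded falls to 473. At q = 473 the demand price is (4079 - 473)/6 = 601 and the supply price is (961 + 473)/3 = 478.
Deadweight loss = ½ · (601 - 478) · (719 - 473) = ½ · 123 · 246 = 15129.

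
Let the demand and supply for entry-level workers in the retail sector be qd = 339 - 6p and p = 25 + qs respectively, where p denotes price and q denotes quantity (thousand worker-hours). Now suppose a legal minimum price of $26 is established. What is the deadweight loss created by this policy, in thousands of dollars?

Rearranging supply gives qs = p - 25. Equilibrium: 339 - 6p = p - 25, so 364 = 7p and p* = 52, q* = 27.
Since 26 is below p* = 52, the floor does not bind and the free-market outcome prevails.
Since the control does not bind, no trades are prevented and deadweight loss is zero.

0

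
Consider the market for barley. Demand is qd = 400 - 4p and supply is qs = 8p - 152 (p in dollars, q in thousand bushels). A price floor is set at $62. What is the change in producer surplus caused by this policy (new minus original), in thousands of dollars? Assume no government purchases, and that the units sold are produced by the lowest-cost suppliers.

2176

Setting quantity demanded equal to quantity supplied, 400 - 4p = 8p - 152, gives p* = 46 and q* = 216.
The floor of 62 is above the equilibrium price 46, so it binds.
At p = 62: qd = 400 - 4·62 = 152 and qs = 8·62 - 152 = 344.
Producer surplus without the control is ½ · (46 - 19) · 216 = 2916.
With the floor, 152 units are sold at 62. The supply price at q = 152 is 38, so PS = ½ · [(62 - 19) + (62 - 38)] · 152 = 5092.
Change in producer surplus = 5092 - 2916 = 2176.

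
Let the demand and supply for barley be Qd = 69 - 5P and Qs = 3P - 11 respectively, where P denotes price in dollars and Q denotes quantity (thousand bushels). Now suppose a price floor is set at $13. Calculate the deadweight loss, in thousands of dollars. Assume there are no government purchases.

60

Setting quantity demanded equal to quantity supplied, 69 - 5P = 3P - 11, gives P* = 10 and Q* = 19.
The floor of 13 is above the equilibrium price 10, so it binds.
At P = 13: Qd = 69 - 5·13 = 4 and Qs = 3·13 - 11 = 28.
Quantity traded falls to 4. At Q = 4 the demand price is (69 - 4)/5 = 13 and the supply price is (11 + 4)/3 = 5.
Deadweight loss = ½ · (13 - 5) · (19 - 4) = ½ · 8 · 15 = 60.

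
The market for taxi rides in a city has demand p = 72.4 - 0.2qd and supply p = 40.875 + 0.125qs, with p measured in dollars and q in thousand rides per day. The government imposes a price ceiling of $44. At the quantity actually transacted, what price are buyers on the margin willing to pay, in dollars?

Rearranging demand gives qd = 362 - 5p; rearranging supply gives qs = 8p - 327. In a free market, 362 - 5p = 8p - 327 gives the equilibrium p* = 53, q* = 97.
The ceiling of 44 is below the equilibrium price 53, so it binds.
At p = 44: qd = 362 - 5·44 = 142 and qs = 8·44 - 327 = 25.
Only 25 units reach the market. On the demand curve, the marginal buyer's willingness to pay at q = 25 is (362 - 25)/5 = 67.4.

67.4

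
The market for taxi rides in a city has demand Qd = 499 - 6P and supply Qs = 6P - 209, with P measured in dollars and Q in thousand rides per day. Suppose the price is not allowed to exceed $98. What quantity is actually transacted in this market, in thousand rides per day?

145

Without the control the market clears where 499 - 6P = 6P - 209, i.e. P* = 59 and Q* = 145.
The ceiling of 98 is above the equilibrium price 59, so it is not binding; the market clears at P* = 59, Q* = 145.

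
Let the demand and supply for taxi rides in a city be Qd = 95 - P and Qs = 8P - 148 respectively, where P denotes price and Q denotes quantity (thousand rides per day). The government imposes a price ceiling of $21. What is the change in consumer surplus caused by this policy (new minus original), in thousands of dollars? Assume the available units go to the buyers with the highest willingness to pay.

-1032

Setting quantity demanded equal to quantity supplied, 95 - P = 8P - 148, gives P* = 27 and Q* = 68.
Because the ceiling (21) lies below the market-clearing price, it is binding.
At P = 21: Qd = 95 - 21 = 74 and Qs = 8·21 - 148 = 20.
Consumer surplus without the control is ½ · (95 - 27) · 68 = 2312.
With the ceiling, 20 units are sold at 21 (assume they go to the highest-value buyers). The demand price at Q = 20 is 75, so CS = ½ · [(95 - 21) + (75 - 21)] · 20 = 1280.
Change in consumer surplus = 1280 - 2312 = -1032.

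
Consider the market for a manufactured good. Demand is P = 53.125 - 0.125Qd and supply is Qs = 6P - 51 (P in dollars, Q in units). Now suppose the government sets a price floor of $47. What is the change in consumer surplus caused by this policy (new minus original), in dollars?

-1313

Rearranging demand gives Qd = 425 - 8P. Setting quantity demanded equal to quantity supplied, 425 - 8P = 6P - 51, gives P* = 34 and Q* = 153.
Because the floor (47) lies above the market-clearing price, it is binding.
At P = 47: Qd = 425 - 8·47 = 49 and Qs = 6·47 - 51 = 231.
Consumer surplus without the control is ½ · (53.125 - 34) · 153 = 1463.0625.
With the floor, consumers buy 49 units at 47, so CS = ½ · (53.125 - 47) · 49 = 150.0625.
Change in consumer surplus = 150.0625 - 1463.0625 = -1313.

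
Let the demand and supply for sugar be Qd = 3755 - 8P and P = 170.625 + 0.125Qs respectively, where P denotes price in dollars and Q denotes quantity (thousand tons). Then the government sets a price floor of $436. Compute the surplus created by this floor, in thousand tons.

Rearranging supply gives Qs = 8P - 1365. In a free market, 3755 - 8P = 8P - 1365 gives the equilibrium P* = 320, Q* = 1195.
Because the floor (436) lies above the market-clearing price, it is binding.
At P = 436: Qd = 3755 - 8·436 = 267 and Qs = 8·436 - 1365 = 2123.
Surplus = Qs - Qd = 2123 - 267 = 1856.

1856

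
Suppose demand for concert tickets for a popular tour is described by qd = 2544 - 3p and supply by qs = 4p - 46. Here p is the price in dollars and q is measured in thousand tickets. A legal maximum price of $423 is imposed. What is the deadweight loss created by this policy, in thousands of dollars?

0

Equilibrium: 2544 - 3p = 4p - 46, so 2590 = 7p and p* = 370, q* = 1434.
Since 423 is above p* = 370, the ceiling does not bind and the free-market outcome prevails.
Since the control does not bind, no trades are prevented and deadweight loss is zero.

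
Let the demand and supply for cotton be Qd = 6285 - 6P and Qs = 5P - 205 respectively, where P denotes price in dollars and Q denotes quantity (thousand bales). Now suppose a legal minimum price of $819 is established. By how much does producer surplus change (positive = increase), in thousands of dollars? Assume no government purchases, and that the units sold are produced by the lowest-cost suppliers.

Equilibrium: 6285 - 6P = 5P - 205, so 6490 = 11P and P* = 590, Q* = 2745.
Because the floor (819) lies above the market-clearing price, it is binding.
At P = 819: Qd = 6285 - 6·819 = 1371 and Qs = 5·819 - 205 = 3890.
Producer surplus without the control is ½ · (590 - 41) · 2745 = 753502.5.
With the floor, 1371 units are sold at 819. The supply price at Q = 1371 is 315.2, so PS = ½ · [(819 - 41) + (819 - 315.2)] · 1371 = 878673.9.
Change in producer surplus = 878673.9 - 753502.5 = 125171.4.

125171.4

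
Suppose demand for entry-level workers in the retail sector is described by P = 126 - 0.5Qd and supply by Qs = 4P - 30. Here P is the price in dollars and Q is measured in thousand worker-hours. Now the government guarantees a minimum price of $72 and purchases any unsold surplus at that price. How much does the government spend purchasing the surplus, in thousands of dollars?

10800

Rearranging demand gives Qd = 252 - 2P. Without the control the market clears where 252 - 2P = 4P - 30, i.e. P* = 47 and Q* = 158.
Since 72 > 47, the floor is binding.
At P = 72: Qd = 252 - 2·72 = 108 and Qs = 4·72 - 30 = 258.
Surplus = Qs - Qd = 150.
Government expenditure = surplus × support price = 150 × 72 = 10800.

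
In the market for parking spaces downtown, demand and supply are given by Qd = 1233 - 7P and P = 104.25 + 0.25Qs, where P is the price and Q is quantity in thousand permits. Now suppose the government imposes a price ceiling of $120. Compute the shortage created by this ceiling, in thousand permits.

330

Rearranging supply gives Qs = 4P - 417. Without the control the market clears where 1233 - 7P = 4P - 417, i.e. P* = 150 and Q* = 183.
The ceiling of 120 is below the equilibrium price 150, so it binds.
At P = 120: Qd = 1233 - 7·120 = 393 and Qs = 4·120 - 417 = 63.
Shortage = Qd - Qs = 393 - 63 = 330.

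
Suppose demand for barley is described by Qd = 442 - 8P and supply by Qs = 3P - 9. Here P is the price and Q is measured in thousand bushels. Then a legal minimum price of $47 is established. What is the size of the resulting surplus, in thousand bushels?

66

In a free market, 442 - 8P = 3P - 9 gives the equilibrium P* = 41, Q* = 114.
The floor of 47 is above the equilibrium price 41, so it binds.
At P = 47: Qd = 442 - 8·47 = 66 and Qs = 3·47 - 9 = 132.
Surplus = Qs - Qd = 132 - 66 = 66.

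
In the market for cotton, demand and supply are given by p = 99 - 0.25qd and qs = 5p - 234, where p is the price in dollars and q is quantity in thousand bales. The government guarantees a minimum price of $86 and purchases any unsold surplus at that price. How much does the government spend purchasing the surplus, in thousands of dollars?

Rearranging demand gives qd = 396 - 4p. In a free market, 396 - 4p = 5p - 234 gives the equilibrium p* = 70, q* = 116.
The floor of 86 is above the equilibrium price 70, so it binds.
At p = 86: qd = 396 - 4·86 = 52 and qs = 5·86 - 234 = 196.
Surplus = qs - qd = 144.
Government expenditure = surplus × support price = 144 × 86 = 12384.

12384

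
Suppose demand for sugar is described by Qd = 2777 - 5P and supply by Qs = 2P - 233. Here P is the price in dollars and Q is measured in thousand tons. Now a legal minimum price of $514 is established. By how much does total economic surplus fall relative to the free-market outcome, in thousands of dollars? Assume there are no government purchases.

Equilibrium: 2777 - 5P = 2P - 233, so 3010 = 7P and P* = 430, Q* = 627.
Because the floor (514) lies above the market-clearing price, it is binding.
At P = 514: Qd = 2777 - 5·514 = 207 and Qs = 2·514 - 233 = 795.
Quantity traded falls to 207. At Q = 207 the demand price is (2777 - 207)/5 = 514 and the supply price is (233 + 207)/2 = 220.
Deadweight loss = ½ · (514 - 220) · (627 - 207) = ½ · 294 · 420 = 61740.

61740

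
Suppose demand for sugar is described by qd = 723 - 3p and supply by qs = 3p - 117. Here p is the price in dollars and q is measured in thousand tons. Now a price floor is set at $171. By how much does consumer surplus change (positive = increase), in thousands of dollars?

Without the control the market clears where 723 - 3p = 3p - 117, i.e. p* = 140 and q* = 303.
Since 171 > 140, the floor is binding.
At p = 171: qd = 723 - 3·171 = 210 and qs = 3·171 - 117 = 396.
Consumer surplus without the control is ½ · (241 - 140) · 303 = 15301.5.
With the floor, consumers buy 210 units at 171, so CS = ½ · (241 - 171) · 210 = 7350.
Change in consumer surplus = 7350 - 15301.5 = -7951.5.

-7951.5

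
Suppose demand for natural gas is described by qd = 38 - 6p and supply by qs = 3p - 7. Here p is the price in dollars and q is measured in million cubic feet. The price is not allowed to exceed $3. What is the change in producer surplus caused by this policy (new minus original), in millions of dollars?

-10

In a free market, 38 - 6p = 3p - 7 gives the equilibrium p* = 5, q* = 8.
Since 3 < 5, the ceiling is binding.
At p = 3: qd = 38 - 6·3 = 20 and qs = 3·3 - 7 = 2.
Producer surplus without the control is ½ · (5 - 7/3) · 8 = 32/3.
With the ceiling, producers sell 2 units at 3, so PS = ½ · (3 - 7/3) · 2 = 2/3.
Change in producer surplus = 2/3 - 32/3 = -10.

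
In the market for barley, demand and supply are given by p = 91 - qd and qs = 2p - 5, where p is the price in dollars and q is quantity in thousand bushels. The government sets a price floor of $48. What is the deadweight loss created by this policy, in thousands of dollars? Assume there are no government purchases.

192

Rearranging demand gives qd = 91 - p. Setting quantity demanded equal to quantity supplied, 91 - p = 2p - 5, gives p* = 32 and q* = 59.
Since 48 > 32, the floor is binding.
At p = 48: qd = 91 - 48 = 43 and qs = 2·48 - 5 = 91.
Quantity traded falls to 43. At q = 43 the demand price is 91 - 43 = 48 and the supply price is (5 + 43)/2 = 24.
Deadweight loss = ½ · (48 - 24) · (59 - 43) = ½ · 24 · 16 = 192.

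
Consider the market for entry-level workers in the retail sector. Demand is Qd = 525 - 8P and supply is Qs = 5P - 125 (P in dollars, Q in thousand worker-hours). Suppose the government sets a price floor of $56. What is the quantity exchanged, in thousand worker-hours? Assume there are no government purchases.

Equilibrium: 525 - 8P = 5P - 125, so 650 = 13P and P* = 50, Q* = 125.
Because the floor (56) lies above the market-clearing price, it is binding.
At P = 56: Qd = 525 - 8·56 = 77 and Qs = 5·56 - 125 = 155.
The quantity actually transacted is the short side, demand: 77.

77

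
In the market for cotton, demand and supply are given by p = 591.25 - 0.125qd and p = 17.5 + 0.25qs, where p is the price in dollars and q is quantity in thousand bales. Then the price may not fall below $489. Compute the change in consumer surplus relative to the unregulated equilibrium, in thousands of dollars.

Rearranging demand gives qd = 4730 - 8p; rearranging supply gives qs = 4p - 70. In a free market, 4730 - 8p = 4p - 70 gives the equilibrium p* = 400, q* = 1530.
Since 489 > 400, the floor is binding.
At p = 489: qd = 4730 - 8·489 = 818 and qs = 4·489 - 70 = 1886.
Consumer surplus without the control is ½ · (591.25 - 400) · 1530 = 146306.25.
With the floor, consumers buy 818 units at 489, so CS = ½ · (591.25 - 489) · 818 = 41820.25.
Change in consumer surplus = 41820.25 - 146306.25 = -104486.

-104486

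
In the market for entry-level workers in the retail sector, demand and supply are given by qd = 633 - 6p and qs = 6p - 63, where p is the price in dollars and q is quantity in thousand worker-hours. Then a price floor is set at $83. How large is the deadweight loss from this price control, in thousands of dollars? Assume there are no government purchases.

In a free market, 633 - 6p = 6p - 63 gives the equilibrium p* = 58, q* = 285.
The floor of 83 is above the equilibrium price 58, so it binds.
At p = 83: qd = 633 - 6·83 = 135 and qs = 6·83 - 63 = 435.
Quantity traded falls to 135. At q = 135 the demand price is (633 - 135)/6 = 83 and the supply price is (63 + 135)/6 = 33.
Deadweight loss = ½ · (83 - 33) · (285 - 135) = ½ · 50 · 150 = 3750.

3750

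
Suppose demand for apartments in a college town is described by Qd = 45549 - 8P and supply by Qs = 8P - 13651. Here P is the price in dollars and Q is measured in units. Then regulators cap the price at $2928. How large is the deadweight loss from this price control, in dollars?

4767872

Without the control the market clears where 45549 - 8P = 8P - 13651, i.e. P* = 3700 and Q* = 15949.
Because the ceiling (2928) lies below the market-clearing price, it is binding.
At P = 2928: Qd = 45549 - 8·2928 = 22125 and Qs = 8·2928 - 13651 = 9773.
Quantity traded falls to 9773. At Q = 9773 the demand price is (45549 - 9773)/8 = 4472 and the supply price is (13651 + 9773)/8 = 2928.
Deadweight loss = ½ · (4472 - 2928) · (15949 - 9773) = ½ · 1544 · 6176 = 4767872.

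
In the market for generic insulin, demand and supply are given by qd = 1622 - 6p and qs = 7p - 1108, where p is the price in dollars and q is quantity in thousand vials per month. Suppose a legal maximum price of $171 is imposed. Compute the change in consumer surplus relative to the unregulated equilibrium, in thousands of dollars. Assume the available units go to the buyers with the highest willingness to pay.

-2739.75

Setting quantity demanded equal to quantity supplied, 1622 - 6p = 7p - 1108, gives p* = 210 and q* = 362.
Since 171 < 210, the ceiling is binding.
At p = 171: qd = 1622 - 6·171 = 596 and qs = 7·171 - 1108 = 89.
Consumer surplus without the control is ½ · (811/3 - 210) · 362 = 32761/3.
With the ceiling, 89 units are sold at 171 (assume they go to the highest-value buyers). The demand price at q = 89 is 255.5, so CS = ½ · [(811/3 - 171) + (255.5 - 171)] · 89 = 98167/12.
Change in consumer surplus = 98167/12 - 32761/3 = -2739.75.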